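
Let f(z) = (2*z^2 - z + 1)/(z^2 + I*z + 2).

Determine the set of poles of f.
{-2*I, I}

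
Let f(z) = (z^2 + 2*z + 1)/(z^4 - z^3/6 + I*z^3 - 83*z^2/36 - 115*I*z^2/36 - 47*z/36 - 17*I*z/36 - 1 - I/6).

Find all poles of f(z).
The singularities of f are the zeros of the denominator. Factoring,
  z^4 - z^3/6 + I*z^3 - 83*z^2/36 - 115*I*z^2/36 - 47*z/36 - 17*I*z/36 - 1 - I/6 = (z + 3/2 + 3*I/2)*(z + 1/3 + I/3)*(z - I/2)*(z - 2 - I/3)
so the candidates are z = -3/2 - 3*I/2, z = -1/3 - I/3, z = I/2, z = 2 + I/3.

Check the numerator P(z) = z^2 + 2*z + 1 at each one:
  P(-3/2 - 3*I/2) = -2 + 3*I/2 ≠ 0, so z = -3/2 - 3*I/2 is a (simple) pole.
  P(-1/3 - I/3) = 1/3 - 4*I/9 ≠ 0, so z = -1/3 - I/3 is a (simple) pole.
  P(I/2) = 3/4 + I ≠ 0, so z = I/2 is a (simple) pole.
  P(2 + I/3) = 80/9 + 2*I ≠ 0, so z = 2 + I/3 is a (simple) pole.

Poles of f: {-3/2 - 3*I/2, -1/3 - I/3, I/2, 2 + I/3}

Final answer: {-3/2 - 3*I/2, -1/3 - I/3, I/2, 2 + I/3}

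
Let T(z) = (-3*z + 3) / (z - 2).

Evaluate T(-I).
Substitute z = -I:
  numerator:   -3*(-I) + 3 = 3 + 3*I
  denominator: (-I) - 2 = -2 - I
T(-I) = (3 + 3*I)/(-2 - I); multiplying numerator and denominator by the conjugate -2 + I gives (-9 - 3*I)/5 = -9/5 - 3*I/5

Final answer: -9/5 - 3*I/5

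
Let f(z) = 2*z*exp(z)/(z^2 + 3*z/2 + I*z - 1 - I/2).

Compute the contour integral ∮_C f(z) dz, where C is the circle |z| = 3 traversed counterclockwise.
By the residue theorem, ∮_C f(z) dz = 2πi · (sum of the residues of f at the poles inside |z| = 3).

The denominator factors as (z + 2 + I)*(z - 1/2), so the singularities of f are simple poles at z = -2 - I, z = 1/2.
  |-2 - I|² = 5 < 9 = 3², so this pole is inside the contour.
  |1/2|² = 1/4 < 9 = 3², so this pole is inside the contour.

With P(z) = 2*z*exp(z) and Q(z) = z^2 + 3*z/2 + I*z - 1 - I/2, each pole is simple, so Res(f, z₀) = P(z₀)/Q'(z₀) with Q'(z) = 2*z + 3/2 + I.
  Res(f, -2 - I) = P(-2 - I)/Q'(-2 - I) = ((-4 - 2*I)*exp(-2 - I))/(-5/2 - I) = (48/29 + 4*I/29)*exp(-2 - I)
  Res(f, 1/2) = P(1/2)/Q'(1/2) = (exp(1/2))/(5/2 + I) = (10/29 - 4*I/29)*exp(1/2)

Sum of residues inside C: (10/29 - 4*I/29)*exp(1/2) + (48/29 + 4*I/29)*exp(-2 - I)
∮_C f(z) dz = 2πi · ((10/29 - 4*I/29)*exp(1/2) + (48/29 + 4*I/29)*exp(-2 - I)) = pi*(-8/29 + 96*I/29)*exp(-2 - I) + pi*(8/29 + 20*I/29)*exp(1/2)

Final answer: pi*(-8/29 + 96*I/29)*exp(-2 - I) + pi*(8/29 + 20*I/29)*exp(1/2)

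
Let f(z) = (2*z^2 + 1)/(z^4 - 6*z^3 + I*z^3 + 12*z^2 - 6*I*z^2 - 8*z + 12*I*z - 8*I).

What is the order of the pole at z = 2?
Factor the denominator:
  z^4 - 6*z^3 + I*z^3 + 12*z^2 - 6*I*z^2 - 8*z + 12*I*z - 8*I = (z - 2)^3*(z + I)

The numerator P(z) = 2*z^2 + 1 has P(2) = 9 ≠ 0, so no factor of (z - 2) cancels.
Near z = 2 we can therefore write f(z) = g(z)/(z - 2)^3 with g analytic at 2 and g(2) ≠ 0 (g is the numerator divided by the remaining denominator factors).

Hence z = 2 is a pole of order 3.

Final answer: 3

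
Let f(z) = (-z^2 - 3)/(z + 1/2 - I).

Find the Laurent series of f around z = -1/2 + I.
Put w = z - (-1/2 + I), i.e. z = w - 1/2 + I. The denominator is w, so it suffices to rewrite the numerator in powers of w.

P(z) = -z^2 - 3
P(w - 1/2 + I) = -9/4 + I + (1 - 2*I)*w - w^2

Dividing each term by w:
  f = (-9/4 + I)/w + 1 - 2*I - w

Substituting back w = z + 1/2 - I:
  f(z) = (-9/4 + I)/(z + 1/2 - I) + 1 - 2*I - (z + 1/2 - I)

The series is finite because the numerator is a polynomial; the negative powers form the principal part, and the coefficient of 1/(z + 1/2 - I) gives Res(f, -1/2 + I) = -9/4 + I.

Final answer: (-9/4 + I)/(z + 1/2 - I) + 1 - 2*I - (z + 1/2 - I)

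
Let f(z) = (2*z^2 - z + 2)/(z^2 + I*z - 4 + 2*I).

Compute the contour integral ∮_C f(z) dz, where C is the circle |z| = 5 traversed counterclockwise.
By the residue theorem, ∮_C f(z) dz = 2πi · (sum of the residues of f at the poles inside |z| = 5).

The denominator factors as (z + 2)*(z - 2 + I), so the singularities of f are simple poles at z = -2, z = 2 - I.
  |-2|² = 4 < 25 = 5², so this pole is inside the contour.
  |2 - I|² = 5 < 25 = 5², so this pole is inside the contour.

With P(z) = 2*z^2 - z + 2 and Q(z) = z^2 + I*z - 4 + 2*I, each pole is simple, so Res(f, z₀) = P(z₀)/Q'(z₀) with Q'(z) = 2*z + I.
  Res(f, -2) = P(-2)/Q'(-2) = (12)/(-4 + I) = -48/17 - 12*I/17
  Res(f, 2 - I) = P(2 - I)/Q'(2 - I) = (6 - 7*I)/(4 - I) = 31/17 - 22*I/17

Sum of residues inside C: -1 - 2*I
∮_C f(z) dz = 2πi · (-1 - 2*I) = pi*(4 - 2*I)

Final answer: pi*(4 - 2*I)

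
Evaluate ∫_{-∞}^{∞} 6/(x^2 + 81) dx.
2*pi/3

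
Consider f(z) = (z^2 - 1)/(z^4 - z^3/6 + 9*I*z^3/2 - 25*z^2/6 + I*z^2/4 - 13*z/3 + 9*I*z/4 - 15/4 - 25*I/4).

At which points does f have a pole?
The singularities of f are the zeros of the denominator. Factoring,
  z^4 - z^3/6 + 9*I*z^3/2 - 25*z^2/6 + I*z^2/4 - 13*z/3 + 9*I*z/4 - 15/4 - 25*I/4 = (z - 1 + I)*(z + 3*I)*(z + 1/2 - I)*(z + 1/3 + 3*I/2)
so the candidates are z = 1 - I, z = -3*I, z = -1/2 + I, z = -1/3 - 3*I/2.

Check the numerator P(z) = z^2 - 1 at each one:
  P(1 - I) = -1 - 2*I ≠ 0, so z = 1 - I is a (simple) pole.
  P(-3*I) = -10 ≠ 0, so z = -3*I is a (simple) pole.
  P(-1/2 + I) = -7/4 - I ≠ 0, so z = -1/2 + I is a (simple) pole.
  P(-1/3 - 3*I/2) = -113/36 + I ≠ 0, so z = -1/3 - 3*I/2 is a (simple) pole.

Poles of f: {-1/2 + I, -1/3 - 3*I/2, -3*I, 1 - I}

Final answer: {-1/2 + I, -1/3 - 3*I/2, -3*I, 1 - I}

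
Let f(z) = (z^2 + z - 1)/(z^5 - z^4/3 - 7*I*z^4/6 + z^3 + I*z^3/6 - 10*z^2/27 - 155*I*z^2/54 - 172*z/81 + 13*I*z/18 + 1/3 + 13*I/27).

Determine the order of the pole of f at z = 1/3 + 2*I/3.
Factor the denominator:
  z^5 - z^4/3 - 7*I*z^4/6 + z^3 + I*z^3/6 - 10*z^2/27 - 155*I*z^2/54 - 172*z/81 + 13*I*z/18 + 1/3 + 13*I/27 = (z - 1/3 - 2*I/3)^3*(z + 2/3 - 2*I/3)*(z + 3*I/2)

The numerator P(z) = z^2 + z - 1 has P(1/3 + 2*I/3) = -1 + 10*I/9 ≠ 0, so no factor of (z - 1/3 - 2*I/3) cancels.
Near z = 1/3 + 2*I/3 we can therefore write f(z) = g(z)/(z - 1/3 - 2*I/3)^3 with g analytic at 1/3 + 2*I/3 and g(1/3 + 2*I/3) ≠ 0 (g is the numerator divided by the remaining denominator factors).

Hence z = 1/3 + 2*I/3 is a pole of order 3.

Final answer: 3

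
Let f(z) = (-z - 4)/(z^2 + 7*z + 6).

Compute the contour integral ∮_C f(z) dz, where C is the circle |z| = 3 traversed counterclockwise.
By the residue theorem, ∮_C f(z) dz = 2πi · (sum of the residues of f at the poles inside |z| = 3).

The denominator factors as (z + 6)*(z + 1), so the singularities of f are simple poles at z = -6, z = -1.
  |-6|² = 36 > 9 = 3², so this pole is outside the contour.
  |-1|² = 1 < 9 = 3², so this pole is inside the contour.

With P(z) = -z - 4 and Q(z) = z^2 + 7*z + 6, each pole is simple, so Res(f, z₀) = P(z₀)/Q'(z₀) with Q'(z) = 2*z + 7.
  Res(f, -1) = P(-1)/Q'(-1) = (-3)/(5) = -3/5

∮_C f(z) dz = 2πi · (-3/5) = -6*I*pi/5

Final answer: -6*I*pi/5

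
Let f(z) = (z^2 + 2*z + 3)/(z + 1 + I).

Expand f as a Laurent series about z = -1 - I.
Put w = z - (-1 - I), i.e. z = w - 1 - I. The denominator is w, so it suffices to rewrite the numerator in powers of w.

P(z) = z^2 + 2*z + 3
P(w - 1 - I) = 1 - 2*I*w + w^2

Dividing each term by w:
  f = 1/w - 2*I + w

Substituting back w = z + 1 + I:
  f(z) = 1/(z + 1 + I) - 2*I + (z + 1 + I)

The series is finite because the numerator is a polynomial; the negative powers form the principal part, and the coefficient of 1/(z + 1 + I) gives Res(f, -1 - I) = 1.

Final answer: 1/(z + 1 + I) - 2*I + (z + 1 + I)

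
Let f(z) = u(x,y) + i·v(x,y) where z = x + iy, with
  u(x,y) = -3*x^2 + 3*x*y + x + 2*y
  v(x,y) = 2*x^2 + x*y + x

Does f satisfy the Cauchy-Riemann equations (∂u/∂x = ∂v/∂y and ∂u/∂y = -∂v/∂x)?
∂u/∂x = -6*x + 3*y + 1
∂v/∂y = x
∂u/∂y = 3*x + 2
∂v/∂x = 4*x + y + 1
∂u/∂x ≠ ∂v/∂y and ∂u/∂y ≠ -∂v/∂x; the Cauchy-Riemann equations are not satisfied, so f is not analytic.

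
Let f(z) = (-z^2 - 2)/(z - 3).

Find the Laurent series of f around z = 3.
-11/(z - 3) - 6 - (z - 3)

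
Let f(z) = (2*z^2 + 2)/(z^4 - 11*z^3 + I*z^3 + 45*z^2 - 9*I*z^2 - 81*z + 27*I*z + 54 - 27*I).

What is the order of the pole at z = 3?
3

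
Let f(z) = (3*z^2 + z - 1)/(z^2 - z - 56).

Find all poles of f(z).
The singularities of f are the zeros of the denominator. Factoring,
  z^2 - z - 56 = (z - 8)*(z + 7)
so the candidates are z = 8, z = -7.

Check the numerator P(z) = 3*z^2 + z - 1 at each one:
  P(8) = 199 ≠ 0, so z = 8 is a (simple) pole.
  P(-7) = 139 ≠ 0, so z = -7 is a (simple) pole.

Poles of f: {-7, 8}

Final answer: {-7, 8}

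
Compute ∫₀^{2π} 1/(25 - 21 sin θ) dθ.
Call the integral J. The integrand is 2π-periodic and we integrate over a full period, so shifting θ does not change the value (θ → θ + π/2 turns sin θ into cos θ; θ → θ + π flips the sign of the trig term). Hence
  J = ∫₀^{2π} dθ/(25 + 21 cos θ).
Put z = e^{iθ}: then cos θ = (z + 1/z)/2, dθ = dz/(iz), and z runs once counterclockwise around |z| = 1:
  J = ∮_{|z|=1} 1/(25 + 21*(z + 1/z)/2) · dz/(iz) = (2/i) ∮_{|z|=1} dz/(21*z^2 + 50*z + 21).
The roots of 21*z^2 + 50*z + 21 are z = (-25 ± sqrt(25^2 - 21^2))/21, with sqrt(184) = 2*sqrt(46); their product is 1, so only z₊ = -25/21 + 2*sqrt(46)/21 lies inside the unit circle (z₋ = -25/21 - 2*sqrt(46)/21 lies outside).
z₊ is a simple zero of q(z) = 21*z^2 + 50*z + 21, so Res(1/q, z₊) = 1/q'(z₊) with q'(z) = 42*z + 50; and q'(z₊) = 21*(z₊ - z₋) = 4*sqrt(46).
Therefore J = (2/i) · 2πi · 1/(4*sqrt(46)) = 2*pi/(2*sqrt(46)) = sqrt(46)*pi/46

Final answer: sqrt(46)*pi/46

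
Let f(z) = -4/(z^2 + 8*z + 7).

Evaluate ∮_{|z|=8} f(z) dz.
0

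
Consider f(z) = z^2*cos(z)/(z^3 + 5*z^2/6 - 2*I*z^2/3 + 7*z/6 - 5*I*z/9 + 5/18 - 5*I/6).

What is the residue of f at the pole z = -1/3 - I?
Write f(z) = P(z)/Q(z) with P(z) = z^2*cos(z) and Q(z) = z^3 + 5*z^2/6 - 2*I*z^2/3 + 7*z/6 - 5*I*z/9 + 5/18 - 5*I/6.
The denominator factors as Q(z) = (z + 1/3 + I)*(z + 1/2 - 2*I/3)*(z - I), so z = -1/3 - I is a simple zero of Q and P is analytic there; z = -1/3 - I is therefore a simple pole and
  Res(f, z₀) = P(z₀)/Q'(z₀).

Q'(z) = 3*z^2 + 5*z/3 - 4*I*z/3 + 7/6 - 5*I/9, so Q'(-1/3 - I) = -61/18 + 2*I/9.
P(-1/3 - I) = (-8/9 + 2*I/3)*cos(1/3 + I).

Res(f, -1/3 - I) = ((-8/9 + 2*I/3)*cos(1/3 + I))/(-61/18 + 2*I/9) = (1024/3737 - 668*I/3737)*cos(1/3 + I)

Final answer: (1024/3737 - 668*I/3737)*cos(1/3 + I)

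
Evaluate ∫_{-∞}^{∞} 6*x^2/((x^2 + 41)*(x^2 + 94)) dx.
Let f(z) = 6*z^2/((z^2 + 41)*(z^2 + 94)). The denominator has no real zeros and deg Q - deg P = 2 ≥ 2, so the integral of f over the upper semicircle |z| = R tends to 0 as R → ∞. Closing the contour in the upper half-plane,
  ∫_{-∞}^{∞} f(x) dx = 2πi · Σ Res(f, z_k)  over the poles with Im z_k > 0.

Zeros of the denominator: z^2 + 41 = 0 gives z = ±sqrt(41)*I; z^2 + 94 = 0 gives z = ±sqrt(94)*I.
Upper half-plane: z = sqrt(41)*I, z = sqrt(94)*I (simple).

Each pole is a simple zero of Q(z) = z^4 + 135*z^2 + 3854, so Res(f, z₀) = P(z₀)/Q'(z₀) with P(z) = 6*z^2, Q'(z) = 4*z^3 + 270*z:
  Res(f, sqrt(41)*I) = (-246)/(106*sqrt(41)*I) = 3*sqrt(41)*I/53
  Res(f, sqrt(94)*I) = (-564)/(-106*sqrt(94)*I) = -3*sqrt(94)*I/53

Sum of residues: 3*I*(-sqrt(94) + sqrt(41))/53
∫_{-∞}^{∞} f(x) dx = 2πi · (3*I*(-sqrt(94) + sqrt(41))/53) = 6*pi*(-sqrt(41) + sqrt(94))/53

Final answer: 6*pi*(-sqrt(41) + sqrt(94))/53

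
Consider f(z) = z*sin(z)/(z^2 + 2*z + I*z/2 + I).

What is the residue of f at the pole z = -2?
Write f(z) = P(z)/Q(z) with P(z) = z*sin(z) and Q(z) = z^2 + 2*z + I*z/2 + I.
The denominator factors as Q(z) = (z + 2)*(z + I/2), so z = -2 is a simple zero of Q and P is analytic there; z = -2 is therefore a simple pole and
  Res(f, z₀) = P(z₀)/Q'(z₀).

Q'(z) = 2*z + 2 + I/2, so Q'(-2) = -2 + I/2.
P(-2) = 2*sin(2).

Res(f, -2) = (2*sin(2))/(-2 + I/2) = (-16/17 - 4*I/17)*sin(2)

Final answer: (-16/17 - 4*I/17)*sin(2)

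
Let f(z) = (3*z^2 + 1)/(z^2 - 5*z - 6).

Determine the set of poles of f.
{-1, 6}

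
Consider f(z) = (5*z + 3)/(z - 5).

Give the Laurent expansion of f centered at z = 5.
Put w = z - (5), i.e. z = w + 5. The denominator is w, so it suffices to rewrite the numerator in powers of w.

P(z) = 5*z + 3
P(w + 5) = 28 + 5*w

Dividing each term by w:
  f = 28/w + 5

Substituting back w = z - 5:
  f(z) = 28/(z - 5) + 5

The series is finite because the numerator is a polynomial; the negative powers form the principal part, and the coefficient of 1/(z - 5) gives Res(f, 5) = 28.

Final answer: 28/(z - 5) + 5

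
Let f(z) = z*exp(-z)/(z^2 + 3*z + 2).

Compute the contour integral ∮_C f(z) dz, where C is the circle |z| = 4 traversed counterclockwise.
By the residue theorem, ∮_C f(z) dz = 2πi · (sum of the residues of f at the poles inside |z| = 4).

The denominator factors as (z + 1)*(z + 2), so the singularities of f are simple poles at z = -1, z = -2.
  |-1|² = 1 < 16 = 4², so this pole is inside the contour.
  |-2|² = 4 < 16 = 4², so this pole is inside the contour.

With P(z) = z*exp(-z) and Q(z) = z^2 + 3*z + 2, each pole is simple, so Res(f, z₀) = P(z₀)/Q'(z₀) with Q'(z) = 2*z + 3.
  Res(f, -1) = P(-1)/Q'(-1) = (-exp(1))/(1) = -exp(1)
  Res(f, -2) = P(-2)/Q'(-2) = (-2*exp(2))/(-1) = 2*exp(2)

Sum of residues inside C: -exp(1) + 2*exp(2)
∮_C f(z) dz = 2πi · (-exp(1) + 2*exp(2)) = -2*exp(1)*I*pi + 4*I*pi*exp(2)

Final answer: -2*exp(1)*I*pi + 4*I*pi*exp(2)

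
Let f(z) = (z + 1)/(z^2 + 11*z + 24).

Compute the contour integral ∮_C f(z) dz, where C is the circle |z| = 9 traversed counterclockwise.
2*I*pi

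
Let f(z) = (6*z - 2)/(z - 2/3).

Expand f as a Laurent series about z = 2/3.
Put w = z - (2/3), i.e. z = w + 2/3. The denominator is w, so it suffices to rewrite the numerator in powers of w.

P(z) = 6*z - 2
P(w + 2/3) = 2 + 6*w

Dividing each term by w:
  f = 2/w + 6

Substituting back w = z - 2/3:
  f(z) = 2/(z - 2/3) + 6

The series is finite because the numerator is a polynomial; the negative powers form the principal part, and the coefficient of 1/(z - 2/3) gives Res(f, 2/3) = 2.

Final answer: 2/(z - 2/3) + 6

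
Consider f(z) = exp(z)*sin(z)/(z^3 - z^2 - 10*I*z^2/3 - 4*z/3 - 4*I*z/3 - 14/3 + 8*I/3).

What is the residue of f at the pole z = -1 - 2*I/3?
Write f(z) = P(z)/Q(z) with P(z) = exp(z)*sin(z) and Q(z) = z^3 - z^2 - 10*I*z^2/3 - 4*z/3 - 4*I*z/3 - 14/3 + 8*I/3.
The denominator factors as Q(z) = (z - 1 - I)*(z + 1 + 2*I/3)*(z - 1 - 3*I), so z = -1 - 2*I/3 is a simple zero of Q and P is analytic there; z = -1 - 2*I/3 is therefore a simple pole and
  Res(f, z₀) = P(z₀)/Q'(z₀).

Q'(z) = 3*z^2 - 2*z - 20*I*z/3 - 4/3 - 4*I/3, so Q'(-1 - 2*I/3) = -19/9 + 32*I/3.
P(-1 - 2*I/3) = -exp(-1 - 2*I/3)*sin(1 + 2*I/3).

Res(f, -1 - 2*I/3) = (-exp(-1 - 2*I/3)*sin(1 + 2*I/3))/(-19/9 + 32*I/3) = (171/9577 + 864*I/9577)*exp(-1 - 2*I/3)*sin(1 + 2*I/3)

Final answer: (171/9577 + 864*I/9577)*exp(-1 - 2*I/3)*sin(1 + 2*I/3)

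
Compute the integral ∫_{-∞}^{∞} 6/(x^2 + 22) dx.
Let f(z) = 6/(z^2 + 22). The denominator has no real zeros and deg Q - deg P = 2 ≥ 2, so the integral of f over the upper semicircle |z| = R tends to 0 as R → ∞. Closing the contour in the upper half-plane,
  ∫_{-∞}^{∞} f(x) dx = 2πi · Σ Res(f, z_k)  over the poles with Im z_k > 0.

Zeros of the denominator: z^2 + 22 = 0 gives z = ±sqrt(22)*I.
Upper half-plane: z = sqrt(22)*I (simple).

Each pole is a simple zero of Q(z) = z^2 + 22, so Res(f, z₀) = P(z₀)/Q'(z₀) with P(z) = 6, Q'(z) = 2*z:
  Res(f, sqrt(22)*I) = (6)/(2*sqrt(22)*I) = -3*sqrt(22)*I/22

∫_{-∞}^{∞} f(x) dx = 2πi · (-3*sqrt(22)*I/22) = 3*sqrt(22)*pi/11

Final answer: 3*sqrt(22)*pi/11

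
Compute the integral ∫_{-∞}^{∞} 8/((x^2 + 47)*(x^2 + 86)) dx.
Let f(z) = 8/((z^2 + 47)*(z^2 + 86)). The denominator has no real zeros and deg Q - deg P = 4 ≥ 2, so the integral of f over the upper semicircle |z| = R tends to 0 as R → ∞. Closing the contour in the upper half-plane,
  ∫_{-∞}^{∞} f(x) dx = 2πi · Σ Res(f, z_k)  over the poles with Im z_k > 0.

Zeros of the denominator: z^2 + 86 = 0 gives z = ±sqrt(86)*I; z^2 + 47 = 0 gives z = ±sqrt(47)*I.
Upper half-plane: z = sqrt(47)*I, z = sqrt(86)*I (simple).

Each pole is a simple zero of Q(z) = z^4 + 133*z^2 + 4042, so Res(f, z₀) = P(z₀)/Q'(z₀) with P(z) = 8, Q'(z) = 4*z^3 + 266*z:
  Res(f, sqrt(47)*I) = (8)/(78*sqrt(47)*I) = -4*sqrt(47)*I/1833
  Res(f, sqrt(86)*I) = (8)/(-78*sqrt(86)*I) = 2*sqrt(86)*I/1677

Sum of residues: 2*I*(-86*sqrt(47) + 47*sqrt(86))/78819
∫_{-∞}^{∞} f(x) dx = 2πi · (2*I*(-86*sqrt(47) + 47*sqrt(86))/78819) = 4*pi*(-47*sqrt(86) + 86*sqrt(47))/78819

Final answer: 4*pi*(-47*sqrt(86) + 86*sqrt(47))/78819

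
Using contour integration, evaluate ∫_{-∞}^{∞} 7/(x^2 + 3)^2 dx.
Let f(z) = 7/(z^2 + 3)^2. The denominator has no real zeros and deg Q - deg P = 4 ≥ 2, so the integral of f over the upper semicircle |z| = R tends to 0 as R → ∞. Closing the contour in the upper half-plane,
  ∫_{-∞}^{∞} f(x) dx = 2πi · Σ Res(f, z_k)  over the poles with Im z_k > 0.

Zeros of the denominator: z^2 + 3 = 0 gives z = ±sqrt(3)*I.
Upper half-plane: z = sqrt(3)*I (a pole of order 2).

Write f(z) = g(z)/(z - sqrt(3)*I)^2 with g(z) = 7/(z + sqrt(3)*I)^2. For a double pole, Res(f, z₀) = g'(z₀):
  g'(z) = -14/(z + sqrt(3)*I)^3
  Res(f, sqrt(3)*I) = g'(sqrt(3)*I) = -7*sqrt(3)*I/36

∫_{-∞}^{∞} f(x) dx = 2πi · (-7*sqrt(3)*I/36) = 7*sqrt(3)*pi/18

Final answer: 7*sqrt(3)*pi/18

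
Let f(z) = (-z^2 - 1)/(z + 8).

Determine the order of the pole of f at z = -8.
Factor the denominator:
  z + 8 = (z + 8)

The numerator P(z) = -z^2 - 1 has P(-8) = -65 ≠ 0, so no factor of (z + 8) cancels.
Near z = -8 we can therefore write f(z) = g(z)/(z + 8) with g analytic at -8 and g(-8) ≠ 0 (g is just the numerator).

Hence z = -8 is a pole of order 1.

Final answer: 1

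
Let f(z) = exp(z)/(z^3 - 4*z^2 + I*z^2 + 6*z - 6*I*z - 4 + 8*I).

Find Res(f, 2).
Write f(z) = P(z)/Q(z) with P(z) = exp(z) and Q(z) = z^3 - 4*z^2 + I*z^2 + 6*z - 6*I*z - 4 + 8*I.
The denominator factors as Q(z) = (z - 2)*(z + 2*I)*(z - 2 - I), so z = 2 is a simple zero of Q and P is analytic there; z = 2 is therefore a simple pole and
  Res(f, z₀) = P(z₀)/Q'(z₀).

Q'(z) = 3*z^2 - 8*z + 2*I*z + 6 - 6*I, so Q'(2) = 2 - 2*I.
P(2) = exp(2).

Res(f, 2) = (exp(2))/(2 - 2*I) = (1/4 + I/4)*exp(2)

Final answer: (1/4 + I/4)*exp(2)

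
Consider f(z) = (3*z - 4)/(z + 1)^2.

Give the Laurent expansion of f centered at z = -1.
Put w = z - (-1), i.e. z = w - 1. The denominator is w^2, so it suffices to rewrite the numerator in powers of w.

P(z) = 3*z - 4
P(w - 1) = -7 + 3*w

Dividing each term by w^2:
  f = -7/w^2 + 3/w

Substituting back w = z + 1:
  f(z) = -7/(z + 1)^2 + 3/(z + 1)

The series is finite because the numerator is a polynomial; the negative powers form the principal part, and the coefficient of 1/(z + 1) gives Res(f, -1) = 3.

Final answer: -7/(z + 1)^2 + 3/(z + 1)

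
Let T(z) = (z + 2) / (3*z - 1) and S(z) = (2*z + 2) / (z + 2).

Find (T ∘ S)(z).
(T ∘ S)(z) = T(S(z)) = ((1)*S(z) + (2))/((3)*S(z) + (-1)). Multiply numerator and denominator by z + 2:
  numerator:   (1)*(2*z + 2) + (2)*(z + 2) = 4*z + 6
  denominator: (3)*(2*z + 2) + (-1)*(z + 2) = 5*z + 4
(T ∘ S)(z) = (4*z + 6)/(5*z + 4)

Final answer: (4*z + 6)/(5*z + 4)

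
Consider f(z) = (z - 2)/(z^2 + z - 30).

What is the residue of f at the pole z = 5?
Write f(z) = P(z)/Q(z) with P(z) = z - 2 and Q(z) = z^2 + z - 30.
The denominator factors as Q(z) = (z + 6)*(z - 5), so z = 5 is a simple zero of Q and P is analytic there; z = 5 is therefore a simple pole and
  Res(f, z₀) = P(z₀)/Q'(z₀).

Q'(z) = 2*z + 1, so Q'(5) = 11.
P(5) = 3.

Res(f, 5) = (3)/(11) = 3/11

Final answer: 3/11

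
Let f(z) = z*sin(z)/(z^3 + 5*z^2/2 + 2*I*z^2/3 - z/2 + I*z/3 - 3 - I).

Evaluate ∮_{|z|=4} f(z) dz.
pi*(-144/125 - 108*I/125)*sin(3/2) + pi*(24/425 + 108*I/425)*sin(1) + pi*(2568/2125 + 2376*I/2125)*sin(2 + 2*I/3)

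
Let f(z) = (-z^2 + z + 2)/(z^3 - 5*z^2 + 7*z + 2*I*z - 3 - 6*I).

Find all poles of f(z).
{I, 2 - I, 3}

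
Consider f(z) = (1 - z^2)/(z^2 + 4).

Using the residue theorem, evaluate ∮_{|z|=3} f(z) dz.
By the residue theorem, ∮_C f(z) dz = 2πi · (sum of the residues of f at the poles inside |z| = 3).

The denominator factors as (z + 2*I)*(z - 2*I), so the singularities of f are simple poles at z = -2*I, z = 2*I.
  |-2*I|² = 4 < 9 = 3², so this pole is inside the contour.
  |2*I|² = 4 < 9 = 3², so this pole is inside the contour.

With P(z) = 1 - z^2 and Q(z) = z^2 + 4, each pole is simple, so Res(f, z₀) = P(z₀)/Q'(z₀) with Q'(z) = 2*z.
  Res(f, -2*I) = P(-2*I)/Q'(-2*I) = (5)/(-4*I) = 5*I/4
  Res(f, 2*I) = P(2*I)/Q'(2*I) = (5)/(4*I) = -5*I/4

Sum of residues inside C: 0
∮_C f(z) dz = 2πi · (0) = 0

Final answer: 0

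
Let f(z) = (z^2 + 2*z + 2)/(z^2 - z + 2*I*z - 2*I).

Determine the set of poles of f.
The singularities of f are the zeros of the denominator. Factoring,
  z^2 - z + 2*I*z - 2*I = (z - 1)*(z + 2*I)
so the candidates are z = 1, z = -2*I.

Check the numerator P(z) = z^2 + 2*z + 2 at each one:
  P(1) = 5 ≠ 0, so z = 1 is a (simple) pole.
  P(-2*I) = -2 - 4*I ≠ 0, so z = -2*I is a (simple) pole.

Poles of f: {-2*I, 1}

Final answer: {-2*I, 1}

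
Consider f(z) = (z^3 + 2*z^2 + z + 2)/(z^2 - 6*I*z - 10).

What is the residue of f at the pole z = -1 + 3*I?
-11/2 + 27*I/2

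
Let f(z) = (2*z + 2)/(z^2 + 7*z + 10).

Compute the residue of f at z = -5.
Write f(z) = P(z)/Q(z) with P(z) = 2*z + 2 and Q(z) = z^2 + 7*z + 10.
The denominator factors as Q(z) = (z + 2)*(z + 5), so z = -5 is a simple zero of Q and P is analytic there; z = -5 is therefore a simple pole and
  Res(f, z₀) = P(z₀)/Q'(z₀).

Q'(z) = 2*z + 7, so Q'(-5) = -3.
P(-5) = -8.

Res(f, -5) = (-8)/(-3) = 8/3

Final answer: 8/3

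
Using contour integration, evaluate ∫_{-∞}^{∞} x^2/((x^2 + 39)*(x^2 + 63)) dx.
pi*(-sqrt(39) + 3*sqrt(7))/24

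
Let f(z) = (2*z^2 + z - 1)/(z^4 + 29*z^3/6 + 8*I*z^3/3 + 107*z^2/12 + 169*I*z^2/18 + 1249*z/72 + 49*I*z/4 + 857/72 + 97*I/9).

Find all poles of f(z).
The singularities of f are the zeros of the denominator. Factoring,
  z^4 + 29*z^3/6 + 8*I*z^3/3 + 107*z^2/12 + 169*I*z^2/18 + 1249*z/72 + 49*I*z/4 + 857/72 + 97*I/9 = (z + 1 + I/2)*(z + 1/3 - 3*I/2)*(z + 3 + 2*I/3)*(z + 1/2 + 3*I)
so the candidates are z = -1 - I/2, z = -1/3 + 3*I/2, z = -3 - 2*I/3, z = -1/2 - 3*I.

Check the numerator P(z) = 2*z^2 + z - 1 at each one:
  P(-1 - I/2) = -1/2 + 3*I/2 ≠ 0, so z = -1 - I/2 is a (simple) pole.
  P(-1/3 + 3*I/2) = -101/18 - I/2 ≠ 0, so z = -1/3 + 3*I/2 is a (simple) pole.
  P(-3 - 2*I/3) = 118/9 + 22*I/3 ≠ 0, so z = -3 - 2*I/3 is a (simple) pole.
  P(-1/2 - 3*I) = -19 + 3*I ≠ 0, so z = -1/2 - 3*I is a (simple) pole.

Poles of f: {-3 - 2*I/3, -1 - I/2, -1/2 - 3*I, -1/3 + 3*I/2}

Final answer: {-3 - 2*I/3, -1 - I/2, -1/2 - 3*I, -1/3 + 3*I/2}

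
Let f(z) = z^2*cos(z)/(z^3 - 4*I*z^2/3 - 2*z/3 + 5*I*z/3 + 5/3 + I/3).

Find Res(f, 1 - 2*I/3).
Write f(z) = P(z)/Q(z) with P(z) = z^2*cos(z) and Q(z) = z^3 - 4*I*z^2/3 - 2*z/3 + 5*I*z/3 + 5/3 + I/3.
The denominator factors as Q(z) = (z - 1 + 2*I/3)*(z + 1 - I)*(z - I), so z = 1 - 2*I/3 is a simple zero of Q and P is analytic there; z = 1 - 2*I/3 is therefore a simple pole and
  Res(f, z₀) = P(z₀)/Q'(z₀).

Q'(z) = 3*z^2 - 8*I*z/3 - 2/3 + 5*I/3, so Q'(1 - 2*I/3) = -7/9 - 5*I.
P(1 - 2*I/3) = (5/9 - 4*I/3)*cos(1 - 2*I/3).

Res(f, 1 - 2*I/3) = ((5/9 - 4*I/3)*cos(1 - 2*I/3))/(-7/9 - 5*I) = (505/2074 + 309*I/2074)*cos(1 - 2*I/3)

Final answer: (505/2074 + 309*I/2074)*cos(1 - 2*I/3)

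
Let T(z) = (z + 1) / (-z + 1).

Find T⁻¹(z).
Set w = T(z) = (z + 1) / (-z + 1) and solve for z:
  w*(-z + 1) = z + 1
  w + z*(-w - 1) - 1 = 0
  z*(-w - 1) = 1 - w
  z = (w - 1)/(w + 1)
Renaming the variable, T⁻¹(z) = (z - 1)/(z + 1).
(Check: ad - bc = 2 ≠ 0, so T is invertible.)

Final answer: (z - 1)/(z + 1)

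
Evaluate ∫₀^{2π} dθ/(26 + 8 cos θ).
Let J = ∫₀^{2π} dθ/(26 + 8 cos θ).
Put z = e^{iθ}: then cos θ = (z + 1/z)/2, dθ = dz/(iz), and z runs once counterclockwise around |z| = 1:
  J = ∮_{|z|=1} 1/(26 + 8*(z + 1/z)/2) · dz/(iz) = (2/i) ∮_{|z|=1} dz/(8*z^2 + 52*z + 8).
The roots of 8*z^2 + 52*z + 8 are z = (-26 ± sqrt(26^2 - 8^2))/8, with sqrt(612) = 6*sqrt(17); their product is 1, so only z₊ = -13/4 + 3*sqrt(17)/4 lies inside the unit circle (z₋ = -13/4 - 3*sqrt(17)/4 lies outside).
z₊ is a simple zero of q(z) = 8*z^2 + 52*z + 8, so Res(1/q, z₊) = 1/q'(z₊) with q'(z) = 16*z + 52; and q'(z₊) = 8*(z₊ - z₋) = 12*sqrt(17).
Therefore J = (2/i) · 2πi · 1/(12*sqrt(17)) = 2*pi/(6*sqrt(17)) = sqrt(17)*pi/51

Final answer: sqrt(17)*pi/51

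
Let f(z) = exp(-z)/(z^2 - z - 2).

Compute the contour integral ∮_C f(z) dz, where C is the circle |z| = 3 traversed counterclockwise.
By the residue theorem, ∮_C f(z) dz = 2πi · (sum of the residues of f at the poles inside |z| = 3).

The denominator factors as (z + 1)*(z - 2), so the singularities of f are simple poles at z = -1, z = 2.
  |-1|² = 1 < 9 = 3², so this pole is inside the contour.
  |2|² = 4 < 9 = 3², so this pole is inside the contour.

With P(z) = exp(-z) and Q(z) = z^2 - z - 2, each pole is simple, so Res(f, z₀) = P(z₀)/Q'(z₀) with Q'(z) = 2*z - 1.
  Res(f, -1) = P(-1)/Q'(-1) = (exp(1))/(-3) = -exp(1)/3
  Res(f, 2) = P(2)/Q'(2) = (exp(-2))/(3) = exp(-2)/3

Sum of residues inside C: -exp(1)/3 + exp(-2)/3
∮_C f(z) dz = 2πi · (-exp(1)/3 + exp(-2)/3) = -2*exp(1)*I*pi/3 + 2*I*pi*exp(-2)/3

Final answer: -2*exp(1)*I*pi/3 + 2*I*pi*exp(-2)/3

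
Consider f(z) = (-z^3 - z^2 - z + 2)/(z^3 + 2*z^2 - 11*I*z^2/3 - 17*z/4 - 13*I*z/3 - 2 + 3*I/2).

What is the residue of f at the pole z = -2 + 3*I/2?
Write f(z) = P(z)/Q(z) with P(z) = -z^3 - z^2 - z + 2 and Q(z) = z^3 + 2*z^2 - 11*I*z^2/3 - 17*z/4 - 13*I*z/3 - 2 + 3*I/2.
The denominator factors as Q(z) = (z - 2*I/3)*(z + 2 - 3*I/2)*(z - 3*I/2), so z = -2 + 3*I/2 is a simple zero of Q and P is analytic there; z = -2 + 3*I/2 is therefore a simple pole and
  Res(f, z₀) = P(z₀)/Q'(z₀).

Q'(z) = 3*z^2 + 4*z - 22*I*z/3 - 17/4 - 13*I/3, so Q'(-2 + 3*I/2) = 4 - 5*I/3.
P(-2 + 3*I/2) = -13/4 - 81*I/8.

Res(f, -2 + 3*I/2) = (-13/4 - 81*I/8)/(4 - 5*I/3) = 279/1352 - 1653*I/676

Final answer: 279/1352 - 1653*I/676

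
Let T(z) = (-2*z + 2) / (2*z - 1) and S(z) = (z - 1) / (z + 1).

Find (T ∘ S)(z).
4/(z - 3)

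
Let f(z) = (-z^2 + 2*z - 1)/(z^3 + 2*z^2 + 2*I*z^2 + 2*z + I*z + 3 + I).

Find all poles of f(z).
The singularities of f are the zeros of the denominator. Factoring,
  z^3 + 2*z^2 + 2*I*z^2 + 2*z + I*z + 3 + I = (z + 1 + 2*I)*(z - I)*(z + 1 + I)
so the candidates are z = -1 - 2*I, z = I, z = -1 - I.

Check the numerator P(z) = -z^2 + 2*z - 1 at each one:
  P(-1 - 2*I) = -8*I ≠ 0, so z = -1 - 2*I is a (simple) pole.
  P(I) = 2*I ≠ 0, so z = I is a (simple) pole.
  P(-1 - I) = -3 - 4*I ≠ 0, so z = -1 - I is a (simple) pole.

Poles of f: {-1 - 2*I, -1 - I, I}

Final answer: {-1 - 2*I, -1 - I, I}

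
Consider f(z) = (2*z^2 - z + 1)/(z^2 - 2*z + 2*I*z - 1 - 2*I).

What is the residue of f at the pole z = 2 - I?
Write f(z) = P(z)/Q(z) with P(z) = 2*z^2 - z + 1 and Q(z) = z^2 - 2*z + 2*I*z - 1 - 2*I.
The denominator factors as Q(z) = (z + I)*(z - 2 + I), so z = 2 - I is a simple zero of Q and P is analytic there; z = 2 - I is therefore a simple pole and
  Res(f, z₀) = P(z₀)/Q'(z₀).

Q'(z) = 2*z - 2 + 2*I, so Q'(2 - I) = 2.
P(2 - I) = 5 - 7*I.

Res(f, 2 - I) = (5 - 7*I)/(2) = 5/2 - 7*I/2

Final answer: 5/2 - 7*I/2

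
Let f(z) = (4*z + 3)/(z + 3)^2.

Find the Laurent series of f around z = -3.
Put w = z - (-3), i.e. z = w - 3. The denominator is w^2, so it suffices to rewrite the numerator in powers of w.

P(z) = 4*z + 3
P(w - 3) = -9 + 4*w

Dividing each term by w^2:
  f = -9/w^2 + 4/w

Substituting back w = z + 3:
  f(z) = -9/(z + 3)^2 + 4/(z + 3)

The series is finite because the numerator is a polynomial; the negative powers form the principal part, and the coefficient of 1/(z + 3) gives Res(f, -3) = 4.

Final answer: -9/(z + 3)^2 + 4/(z + 3)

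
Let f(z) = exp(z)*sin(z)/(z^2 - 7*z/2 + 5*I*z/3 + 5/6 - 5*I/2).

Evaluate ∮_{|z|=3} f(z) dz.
By the residue theorem, ∮_C f(z) dz = 2πi · (sum of the residues of f at the poles inside |z| = 3).

The denominator factors as (z - 3 + I)*(z - 1/2 + 2*I/3), so the singularities of f are simple poles at z = 3 - I, z = 1/2 - 2*I/3.
  |3 - I|² = 10 > 9 = 3², so this pole is outside the contour.
  |1/2 - 2*I/3|² = 25/36 < 9 = 3², so this pole is inside the contour.

With P(z) = exp(z)*sin(z) and Q(z) = z^2 - 7*z/2 + 5*I*z/3 + 5/6 - 5*I/2, each pole is simple, so Res(f, z₀) = P(z₀)/Q'(z₀) with Q'(z) = 2*z - 7/2 + 5*I/3.
  Res(f, 1/2 - 2*I/3) = P(1/2 - 2*I/3)/Q'(1/2 - 2*I/3) = (exp(1/2 - 2*I/3)*sin(1/2 - 2*I/3))/(-5/2 + I/3) = (-90/229 - 12*I/229)*exp(1/2 - 2*I/3)*sin(1/2 - 2*I/3)

∮_C f(z) dz = 2πi · ((-90/229 - 12*I/229)*exp(1/2 - 2*I/3)*sin(1/2 - 2*I/3)) = pi*(24/229 - 180*I/229)*exp(1/2 - 2*I/3)*sin(1/2 - 2*I/3)

Final answer: pi*(24/229 - 180*I/229)*exp(1/2 - 2*I/3)*sin(1/2 - 2*I/3)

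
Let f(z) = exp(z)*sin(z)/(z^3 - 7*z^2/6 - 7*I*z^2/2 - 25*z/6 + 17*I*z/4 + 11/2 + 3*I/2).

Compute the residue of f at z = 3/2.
(-66/2873 + 450*I/2873)*exp(3/2)*sin(3/2)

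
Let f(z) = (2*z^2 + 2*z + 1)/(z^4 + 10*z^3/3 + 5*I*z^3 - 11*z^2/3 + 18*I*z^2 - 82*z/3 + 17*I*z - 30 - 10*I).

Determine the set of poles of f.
The singularities of f are the zeros of the denominator. Factoring,
  z^4 + 10*z^3/3 + 5*I*z^3 - 11*z^2/3 + 18*I*z^2 - 82*z/3 + 17*I*z - 30 - 10*I = (z + 3*I)*(z + 2 + I)*(z + 2 - I)*(z - 2/3 + 2*I)
so the candidates are z = -3*I, z = -2 - I, z = -2 + I, z = 2/3 - 2*I.

Check the numerator P(z) = 2*z^2 + 2*z + 1 at each one:
  P(-3*I) = -17 - 6*I ≠ 0, so z = -3*I is a (simple) pole.
  P(-2 - I) = 3 + 6*I ≠ 0, so z = -2 - I is a (simple) pole.
  P(-2 + I) = 3 - 6*I ≠ 0, so z = -2 + I is a (simple) pole.
  P(2/3 - 2*I) = -43/9 - 28*I/3 ≠ 0, so z = 2/3 - 2*I is a (simple) pole.

Poles of f: {-2 - I, -2 + I, -3*I, 2/3 - 2*I}

Final answer: {-2 - I, -2 + I, -3*I, 2/3 - 2*I}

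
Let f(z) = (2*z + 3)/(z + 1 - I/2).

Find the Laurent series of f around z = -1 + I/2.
(1 + I)/(z + 1 - I/2) + 2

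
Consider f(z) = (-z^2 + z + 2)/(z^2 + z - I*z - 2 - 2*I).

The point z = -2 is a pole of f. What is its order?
Factor the denominator:
  z^2 + z - I*z - 2 - 2*I = (z + 2)*(z - 1 - I)

The numerator P(z) = -z^2 + z + 2 has P(-2) = -4 ≠ 0, so no factor of (z + 2) cancels.
Near z = -2 we can therefore write f(z) = g(z)/(z + 2) with g analytic at -2 and g(-2) ≠ 0 (g is the numerator divided by the remaining denominator factors).

Hence z = -2 is a pole of order 1.

Final answer: 1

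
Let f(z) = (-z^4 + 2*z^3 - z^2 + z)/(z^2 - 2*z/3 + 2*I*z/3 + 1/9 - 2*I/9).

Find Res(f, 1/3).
Write f(z) = P(z)/Q(z) with P(z) = -z^4 + 2*z^3 - z^2 + z and Q(z) = z^2 - 2*z/3 + 2*I*z/3 + 1/9 - 2*I/9.
The denominator factors as Q(z) = (z - 1/3 + 2*I/3)*(z - 1/3), so z = 1/3 is a simple zero of Q and P is analytic there; z = 1/3 is therefore a simple pole and
  Res(f, z₀) = P(z₀)/Q'(z₀).

Q'(z) = 2*z - 2/3 + 2*I/3, so Q'(1/3) = 2*I/3.
P(1/3) = 23/81.

Res(f, 1/3) = (23/81)/(2*I/3) = -23*I/54

Final answer: -23*I/54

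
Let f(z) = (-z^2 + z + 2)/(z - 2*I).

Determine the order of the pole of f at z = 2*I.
1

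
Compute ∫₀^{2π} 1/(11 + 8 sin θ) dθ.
2*sqrt(57)*pi/57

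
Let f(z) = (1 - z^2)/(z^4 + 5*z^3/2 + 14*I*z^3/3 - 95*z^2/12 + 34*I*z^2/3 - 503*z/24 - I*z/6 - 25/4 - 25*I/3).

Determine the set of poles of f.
The singularities of f are the zeros of the denominator. Factoring,
  z^4 + 5*z^3/2 + 14*I*z^3/3 - 95*z^2/12 + 34*I*z^2/3 - 503*z/24 - I*z/6 - 25/4 - 25*I/3 = (z + 1/2 + 2*I/3)*(z - 3/2 + 2*I)*(z + 2)*(z + 3/2 + 2*I)
so the candidates are z = -1/2 - 2*I/3, z = 3/2 - 2*I, z = -2, z = -3/2 - 2*I.

Check the numerator P(z) = 1 - z^2 at each one:
  P(-1/2 - 2*I/3) = 43/36 - 2*I/3 ≠ 0, so z = -1/2 - 2*I/3 is a (simple) pole.
  P(3/2 - 2*I) = 11/4 + 6*I ≠ 0, so z = 3/2 - 2*I is a (simple) pole.
  P(-2) = -3 ≠ 0, so z = -2 is a (simple) pole.
  P(-3/2 - 2*I) = 11/4 - 6*I ≠ 0, so z = -3/2 - 2*I is a (simple) pole.

Poles of f: {-2, -3/2 - 2*I, -1/2 - 2*I/3, 3/2 - 2*I}

Final answer: {-2, -3/2 - 2*I, -1/2 - 2*I/3, 3/2 - 2*I}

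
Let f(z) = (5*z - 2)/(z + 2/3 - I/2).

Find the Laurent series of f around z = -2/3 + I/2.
(-16/3 + 5*I/2)/(z + 2/3 - I/2) + 5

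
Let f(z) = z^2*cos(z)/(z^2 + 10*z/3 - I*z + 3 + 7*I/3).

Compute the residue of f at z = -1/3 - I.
(-118/435 - 8*I/145)*cos(1/3 + I)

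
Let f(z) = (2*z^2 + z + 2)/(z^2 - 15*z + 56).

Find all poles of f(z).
{7, 8}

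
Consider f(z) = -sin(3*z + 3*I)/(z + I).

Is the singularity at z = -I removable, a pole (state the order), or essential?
removable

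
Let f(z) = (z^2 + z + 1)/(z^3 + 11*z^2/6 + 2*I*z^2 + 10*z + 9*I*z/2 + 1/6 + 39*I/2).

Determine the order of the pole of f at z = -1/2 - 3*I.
Factor the denominator:
  z^3 + 11*z^2/6 + 2*I*z^2 + 10*z + 9*I*z/2 + 1/6 + 39*I/2 = (z + 1/2 + 3*I)*(z + 1/3 + 2*I)*(z + 1 - 3*I)

The numerator P(z) = z^2 + z + 1 has P(-1/2 - 3*I) = -33/4 ≠ 0, so no factor of (z + 1/2 + 3*I) cancels.
Near z = -1/2 - 3*I we can therefore write f(z) = g(z)/(z + 1/2 + 3*I) with g analytic at -1/2 - 3*I and g(-1/2 - 3*I) ≠ 0 (g is the numerator divided by the remaining denominator factors).

Hence z = -1/2 - 3*I is a pole of order 1.

Final answer: 1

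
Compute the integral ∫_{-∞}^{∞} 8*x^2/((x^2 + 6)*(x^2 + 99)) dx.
Let f(z) = 8*z^2/((z^2 + 6)*(z^2 + 99)). The denominator has no real zeros and deg Q - deg P = 2 ≥ 2, so the integral of f over the upper semicircle |z| = R tends to 0 as R → ∞. Closing the contour in the upper half-plane,
  ∫_{-∞}^{∞} f(x) dx = 2πi · Σ Res(f, z_k)  over the poles with Im z_k > 0.

Zeros of the denominator: z^2 + 99 = 0 gives z = ±3*sqrt(11)*I; z^2 + 6 = 0 gives z = ±sqrt(6)*I.
Upper half-plane: z = 3*sqrt(11)*I, z = sqrt(6)*I (simple).

Each pole is a simple zero of Q(z) = z^4 + 105*z^2 + 594, so Res(f, z₀) = P(z₀)/Q'(z₀) with P(z) = 8*z^2, Q'(z) = 4*z^3 + 210*z:
  Res(f, 3*sqrt(11)*I) = (-792)/(-558*sqrt(11)*I) = -4*sqrt(11)*I/31
  Res(f, sqrt(6)*I) = (-48)/(186*sqrt(6)*I) = 4*sqrt(6)*I/93

Sum of residues: 4*I*(-3*sqrt(11) + sqrt(6))/93
∫_{-∞}^{∞} f(x) dx = 2πi · (4*I*(-3*sqrt(11) + sqrt(6))/93) = 8*pi*(-sqrt(6) + 3*sqrt(11))/93

Final answer: 8*pi*(-sqrt(6) + 3*sqrt(11))/93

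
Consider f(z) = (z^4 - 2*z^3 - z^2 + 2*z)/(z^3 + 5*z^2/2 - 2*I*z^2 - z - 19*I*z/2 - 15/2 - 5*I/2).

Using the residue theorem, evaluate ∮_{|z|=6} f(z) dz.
By the residue theorem, ∮_C f(z) dz = 2πi · (sum of the residues of f at the poles inside |z| = 6).

The denominator factors as (z - 1 - 2*I)*(z + 1/2 - I)*(z + 3 + I), so the singularities of f are simple poles at z = 1 + 2*I, z = -1/2 + I, z = -3 - I.
  |1 + 2*I|² = 5 < 36 = 6², so this pole is inside the contour.
  |-1/2 + I|² = 5/4 < 36 = 6², so this pole is inside the contour.
  |-3 - I|² = 10 < 36 = 6², so this pole is inside the contour.

With P(z) = z^4 - 2*z^3 - z^2 + 2*z and Q(z) = z^3 + 5*z^2/2 - 2*I*z^2 - z - 19*I*z/2 - 15/2 - 5*I/2, each pole is simple, so Res(f, z₀) = P(z₀)/Q'(z₀) with Q'(z) = 3*z^2 + 5*z - 4*I*z - 1 - 19*I/2.
  Res(f, 1 + 2*I) = P(1 + 2*I)/Q'(1 + 2*I) = (20 - 20*I)/(3 + 17*I/2) = -88/65 - 184*I/65
  Res(f, -1/2 + I) = P(-1/2 + I)/Q'(-1/2 + I) = (-55/16 + 5*I)/(-7/4 - 11*I/2) = -1375/2132 - 885*I/1066
  Res(f, -3 - I) = P(-3 - I)/Q'(-3 - I) = (50 + 140*I)/(4 + 31*I/2) = 1896/205 - 172*I/205

Sum of residues inside C: 29/4 - 9*I/2
∮_C f(z) dz = 2πi · (29/4 - 9*I/2) = pi*(9 + 29*I/2)

Final answer: pi*(9 + 29*I/2)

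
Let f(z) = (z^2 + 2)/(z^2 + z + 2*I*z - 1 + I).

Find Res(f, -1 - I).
-2 - 2*I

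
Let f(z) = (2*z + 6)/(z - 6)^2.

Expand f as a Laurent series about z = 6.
Put w = z - (6), i.e. z = w + 6. The denominator is w^2, so it suffices to rewrite the numerator in powers of w.

P(z) = 2*z + 6
P(w + 6) = 18 + 2*w

Dividing each term by w^2:
  f = 18/w^2 + 2/w

Substituting back w = z - 6:
  f(z) = 18/(z - 6)^2 + 2/(z - 6)

The series is finite because the numerator is a polynomial; the negative powers form the principal part, and the coefficient of 1/(z - 6) gives Res(f, 6) = 2.

Final answer: 18/(z - 6)^2 + 2/(z - 6)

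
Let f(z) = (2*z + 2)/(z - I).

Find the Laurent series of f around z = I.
(2 + 2*I)/(z - I) + 2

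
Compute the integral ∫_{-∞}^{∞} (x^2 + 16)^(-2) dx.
Let f(z) = (z^2 + 16)^(-2). The denominator has no real zeros and deg Q - deg P = 4 ≥ 2, so the integral of f over the upper semicircle |z| = R tends to 0 as R → ∞. Closing the contour in the upper half-plane,
  ∫_{-∞}^{∞} f(x) dx = 2πi · Σ Res(f, z_k)  over the poles with Im z_k > 0.

Zeros of the denominator: z^2 + 16 = 0 gives z = ±4*I.
Upper half-plane: z = 4*I (a pole of order 2).

Write f(z) = g(z)/(z - 4*I)^2 with g(z) = (z + 4*I)^(-2). For a double pole, Res(f, z₀) = g'(z₀):
  g'(z) = -2/(z + 4*I)^3
  Res(f, 4*I) = g'(4*I) = -I/256

∫_{-∞}^{∞} f(x) dx = 2πi · (-I/256) = pi/128

Final answer: pi/128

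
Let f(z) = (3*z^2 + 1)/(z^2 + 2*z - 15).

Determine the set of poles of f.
The singularities of f are the zeros of the denominator. Factoring,
  z^2 + 2*z - 15 = (z - 3)*(z + 5)
so the candidates are z = 3, z = -5.

Check the numerator P(z) = 3*z^2 + 1 at each one:
  P(3) = 28 ≠ 0, so z = 3 is a (simple) pole.
  P(-5) = 76 ≠ 0, so z = -5 is a (simple) pole.

Poles of f: {-5, 3}

Final answer: {-5, 3}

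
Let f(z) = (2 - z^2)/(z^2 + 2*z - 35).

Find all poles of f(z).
{-7, 5}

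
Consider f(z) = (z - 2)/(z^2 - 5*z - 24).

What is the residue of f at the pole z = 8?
Write f(z) = P(z)/Q(z) with P(z) = z - 2 and Q(z) = z^2 - 5*z - 24.
The denominator factors as Q(z) = (z - 8)*(z + 3), so z = 8 is a simple zero of Q and P is analytic there; z = 8 is therefore a simple pole and
  Res(f, z₀) = P(z₀)/Q'(z₀).

Q'(z) = 2*z - 5, so Q'(8) = 11.
P(8) = 6.

Res(f, 8) = (6)/(11) = 6/11

Final answer: 6/11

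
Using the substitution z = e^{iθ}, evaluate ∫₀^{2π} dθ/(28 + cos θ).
Let J = ∫₀^{2π} dθ/(28 + cos θ).
Put z = e^{iθ}: then cos θ = (z + 1/z)/2, dθ = dz/(iz), and z runs once counterclockwise around |z| = 1:
  J = ∮_{|z|=1} 1/(28 + (z + 1/z)/2) · dz/(iz) = (2/i) ∮_{|z|=1} dz/(z^2 + 56*z + 1).
The roots of z^2 + 56*z + 1 are z = (-28 ± sqrt(28^2 - 1^2)), with sqrt(783) = 3*sqrt(87); their product is 1, so only z₊ = -28 + 3*sqrt(87) lies inside the unit circle (z₋ = -28 - 3*sqrt(87) lies outside).
z₊ is a simple zero of q(z) = z^2 + 56*z + 1, so Res(1/q, z₊) = 1/q'(z₊) with q'(z) = 2*z + 56; and q'(z₊) = (z₊ - z₋) = 6*sqrt(87).
Therefore J = (2/i) · 2πi · 1/(6*sqrt(87)) = 2*pi/(3*sqrt(87)) = 2*sqrt(87)*pi/261

Final answer: 2*sqrt(87)*pi/261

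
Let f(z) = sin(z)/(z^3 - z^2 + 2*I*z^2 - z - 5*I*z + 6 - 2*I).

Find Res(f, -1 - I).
(-5/26 - I/26)*sin(1 + I)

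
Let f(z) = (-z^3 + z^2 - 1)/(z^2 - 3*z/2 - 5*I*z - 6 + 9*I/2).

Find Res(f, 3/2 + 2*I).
Write f(z) = P(z)/Q(z) with P(z) = -z^3 + z^2 - 1 and Q(z) = z^2 - 3*z/2 - 5*I*z - 6 + 9*I/2.
The denominator factors as Q(z) = (z - 3/2 - 2*I)*(z - 3*I), so z = 3/2 + 2*I is a simple zero of Q and P is analytic there; z = 3/2 + 2*I is therefore a simple pole and
  Res(f, z₀) = P(z₀)/Q'(z₀).

Q'(z) = 2*z - 3/2 - 5*I, so Q'(3/2 + 2*I) = 3/2 - I.
P(3/2 + 2*I) = 95/8 + I/2.

Res(f, 3/2 + 2*I) = (95/8 + I/2)/(3/2 - I) = 277/52 + 101*I/26

Final answer: 277/52 + 101*I/26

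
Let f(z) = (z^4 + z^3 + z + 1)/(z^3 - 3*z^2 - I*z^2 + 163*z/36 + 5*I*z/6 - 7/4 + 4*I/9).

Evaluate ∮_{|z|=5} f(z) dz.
pi*(-37/3 + 233*I/18)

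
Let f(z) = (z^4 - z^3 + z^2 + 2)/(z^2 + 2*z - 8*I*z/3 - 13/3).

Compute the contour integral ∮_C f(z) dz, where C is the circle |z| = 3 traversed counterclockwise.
pi*(-77/108 + 17*I/36)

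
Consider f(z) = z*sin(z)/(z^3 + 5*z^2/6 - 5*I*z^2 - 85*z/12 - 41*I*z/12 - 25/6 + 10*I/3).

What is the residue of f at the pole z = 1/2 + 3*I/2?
(-54/689 + 348*I/689)*sin(1/2 + 3*I/2)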